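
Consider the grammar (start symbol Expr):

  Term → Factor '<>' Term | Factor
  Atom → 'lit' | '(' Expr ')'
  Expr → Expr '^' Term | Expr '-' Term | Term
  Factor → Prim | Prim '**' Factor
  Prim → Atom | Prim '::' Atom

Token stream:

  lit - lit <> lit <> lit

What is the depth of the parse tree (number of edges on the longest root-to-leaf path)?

[Expr [Expr [Term [Factor [Prim [Atom lit]]]]] - [Term [Factor [Prim [Atom lit]]] <> [Term [Factor [Prim [Atom lit]]] <> [Term [Factor [Prim [Atom lit]]]]]]]

7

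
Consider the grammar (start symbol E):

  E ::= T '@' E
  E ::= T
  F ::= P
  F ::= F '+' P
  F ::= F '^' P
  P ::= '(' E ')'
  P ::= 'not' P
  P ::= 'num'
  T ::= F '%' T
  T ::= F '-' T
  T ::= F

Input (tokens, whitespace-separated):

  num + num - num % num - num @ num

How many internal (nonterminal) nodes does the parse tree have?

19

[E [T [F [F [P num]] + [P num]] - [T [F [P num]] % [T [F [P num]] - [T [F [P num]]]]]] @ [E [T [F [P num]]]]]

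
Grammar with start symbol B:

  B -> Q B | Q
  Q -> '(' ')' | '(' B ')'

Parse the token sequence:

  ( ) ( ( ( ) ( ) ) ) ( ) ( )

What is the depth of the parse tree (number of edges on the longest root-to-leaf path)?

[B [Q ( )] [B [Q ( [B [Q ( [B [Q ( )] [B [Q ( )]]] )]] )] [B [Q ( )] [B [Q ( )]]]]]

8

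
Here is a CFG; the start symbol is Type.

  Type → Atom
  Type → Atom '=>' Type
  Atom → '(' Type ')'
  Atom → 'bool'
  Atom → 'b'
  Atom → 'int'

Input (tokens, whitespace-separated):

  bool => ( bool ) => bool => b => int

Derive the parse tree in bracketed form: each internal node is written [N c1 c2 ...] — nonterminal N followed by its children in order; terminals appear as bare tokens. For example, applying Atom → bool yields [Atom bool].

[Type [Atom bool] => [Type [Atom ( [Type [Atom bool]] )] => [Type [Atom bool] => [Type [Atom b] => [Type [Atom int]]]]]]

Type
Atom => Type
bool => Type
bool => Atom => Type
bool => ( Type ) => Type
bool => ( Atom ) => Type
bool => ( bool ) => Type
bool => ( bool ) => Atom => Type
bool => ( bool ) => bool => Type
bool => ( bool ) => bool => Atom => Type
bool => ( bool ) => bool => b => Type
bool => ( bool ) => bool => b => Atom
bool => ( bool ) => bool => b => int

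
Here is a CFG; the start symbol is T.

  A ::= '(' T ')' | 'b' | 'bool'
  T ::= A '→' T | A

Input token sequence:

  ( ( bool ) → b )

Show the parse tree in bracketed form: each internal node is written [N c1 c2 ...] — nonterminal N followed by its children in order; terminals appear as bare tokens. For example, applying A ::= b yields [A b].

[T [A ( [T [A ( [T [A bool]] )] → [T [A b]]] )]]

T
A
( T )
( A → T )
( ( T ) → T )
( ( A ) → T )
( ( bool ) → T )
( ( bool ) → A )
( ( bool ) → b )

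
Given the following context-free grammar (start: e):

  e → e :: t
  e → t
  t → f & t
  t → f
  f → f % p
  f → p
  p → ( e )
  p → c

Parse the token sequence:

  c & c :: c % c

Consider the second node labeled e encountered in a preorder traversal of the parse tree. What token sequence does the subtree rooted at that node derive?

c & c

[e [e [t [f [p c]] & [t [f [p c]]]]] :: [t [f [f [p c]] % [p c]]]]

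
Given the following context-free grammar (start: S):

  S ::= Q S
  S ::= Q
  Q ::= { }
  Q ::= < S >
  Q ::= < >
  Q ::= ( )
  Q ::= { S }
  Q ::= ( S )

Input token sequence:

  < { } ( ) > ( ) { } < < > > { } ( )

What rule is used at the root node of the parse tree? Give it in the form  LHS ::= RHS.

S ::= Q S

[S [Q < [S [Q { }] [S [Q ( )]]] >] [S [Q ( )] [S [Q { }] [S [Q < [S [Q < >]] >] [S [Q { }] [S [Q ( )]]]]]]]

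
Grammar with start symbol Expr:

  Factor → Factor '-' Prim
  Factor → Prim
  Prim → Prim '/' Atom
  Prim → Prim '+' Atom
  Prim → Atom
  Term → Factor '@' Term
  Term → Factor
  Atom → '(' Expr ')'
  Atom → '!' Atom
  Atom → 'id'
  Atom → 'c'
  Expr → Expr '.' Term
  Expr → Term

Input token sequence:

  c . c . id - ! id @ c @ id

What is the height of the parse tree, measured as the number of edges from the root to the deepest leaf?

[Expr [Expr [Expr [Term [Factor [Prim [Atom c]]]]] . [Term [Factor [Prim [Atom c]]]]] . [Term [Factor [Factor [Prim [Atom id]]] - [Prim [Atom ! [Atom id]]]] @ [Term [Factor [Prim [Atom c]]] @ [Term [Factor [Prim [Atom id]]]]]]]

7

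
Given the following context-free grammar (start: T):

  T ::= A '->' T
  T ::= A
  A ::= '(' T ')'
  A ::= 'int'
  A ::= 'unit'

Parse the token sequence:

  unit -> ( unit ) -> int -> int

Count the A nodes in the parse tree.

5

[T [A unit] -> [T [A ( [T [A unit]] )] -> [T [A int] -> [T [A int]]]]]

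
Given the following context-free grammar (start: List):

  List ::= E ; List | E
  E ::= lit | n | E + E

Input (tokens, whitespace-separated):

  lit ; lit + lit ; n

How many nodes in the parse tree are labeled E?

5

[List [E lit] ; [List [E [E lit] + [E lit]] ; [List [E n]]]]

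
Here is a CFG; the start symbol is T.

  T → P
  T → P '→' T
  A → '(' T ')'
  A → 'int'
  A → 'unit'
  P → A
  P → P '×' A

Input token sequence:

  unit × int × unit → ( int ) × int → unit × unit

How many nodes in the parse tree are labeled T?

[T [P [P [P [A unit]] × [A int]] × [A unit]] → [T [P [P [A ( [T [P [A int]]] )]] × [A int]] → [T [P [P [A unit]] × [A unit]]]]]

4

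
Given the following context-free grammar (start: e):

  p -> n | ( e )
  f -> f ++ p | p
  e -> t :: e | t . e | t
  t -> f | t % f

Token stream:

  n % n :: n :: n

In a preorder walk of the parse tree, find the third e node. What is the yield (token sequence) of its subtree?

[e [t [t [f [p n]]] % [f [p n]]] :: [e [t [f [p n]]] :: [e [t [f [p n]]]]]]

n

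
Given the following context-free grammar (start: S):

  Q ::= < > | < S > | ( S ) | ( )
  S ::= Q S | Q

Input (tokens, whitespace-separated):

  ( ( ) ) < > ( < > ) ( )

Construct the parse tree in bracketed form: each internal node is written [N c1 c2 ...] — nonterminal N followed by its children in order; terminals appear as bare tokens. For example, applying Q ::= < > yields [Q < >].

[S [Q ( [S [Q ( )]] )] [S [Q < >] [S [Q ( [S [Q < >]] )] [S [Q ( )]]]]]

S
Q S
( S ) S
( Q ) S
( ( ) ) S
( ( ) ) Q S
( ( ) ) < > S
( ( ) ) < > Q S
( ( ) ) < > ( S ) S
( ( ) ) < > ( Q ) S
( ( ) ) < > ( < > ) S
( ( ) ) < > ( < > ) Q
( ( ) ) < > ( < > ) ( )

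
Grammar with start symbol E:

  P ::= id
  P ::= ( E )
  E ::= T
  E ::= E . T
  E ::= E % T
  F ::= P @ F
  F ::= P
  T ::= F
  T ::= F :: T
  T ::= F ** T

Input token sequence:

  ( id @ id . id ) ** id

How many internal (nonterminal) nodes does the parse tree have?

[E [T [F [P ( [E [E [T [F [P id] @ [F [P id]]]]] . [T [F [P id]]]] )]] ** [T [F [P id]]]]]

17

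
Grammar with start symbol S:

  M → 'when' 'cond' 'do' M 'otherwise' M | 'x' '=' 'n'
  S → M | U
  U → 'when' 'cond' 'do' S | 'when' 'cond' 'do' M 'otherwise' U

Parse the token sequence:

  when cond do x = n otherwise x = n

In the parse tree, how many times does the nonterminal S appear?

[S [M when cond do [M x = n] otherwise [M x = n]]]

1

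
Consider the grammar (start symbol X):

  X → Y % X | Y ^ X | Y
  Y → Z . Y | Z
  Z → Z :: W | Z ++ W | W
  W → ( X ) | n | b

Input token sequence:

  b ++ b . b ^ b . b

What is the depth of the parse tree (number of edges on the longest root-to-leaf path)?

[X [Y [Z [Z [W b]] ++ [W b]] . [Y [Z [W b]]]] ^ [X [Y [Z [W b]] . [Y [Z [W b]]]]]]

6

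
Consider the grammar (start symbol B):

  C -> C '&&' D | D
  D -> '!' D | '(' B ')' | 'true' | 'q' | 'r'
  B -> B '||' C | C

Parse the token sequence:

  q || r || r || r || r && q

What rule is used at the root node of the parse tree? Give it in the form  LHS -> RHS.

B -> B '||' C

[B [B [B [B [B [C [D q]]] || [C [D r]]] || [C [D r]]] || [C [D r]]] || [C [C [D r]] && [D q]]]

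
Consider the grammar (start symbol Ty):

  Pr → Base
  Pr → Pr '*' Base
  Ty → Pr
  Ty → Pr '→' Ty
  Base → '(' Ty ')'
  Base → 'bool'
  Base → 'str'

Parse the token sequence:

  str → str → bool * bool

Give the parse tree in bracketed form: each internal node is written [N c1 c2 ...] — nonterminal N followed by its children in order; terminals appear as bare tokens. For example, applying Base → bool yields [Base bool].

Ty
Pr → Ty
Base → Ty
str → Ty
str → Pr → Ty
str → Base → Ty
str → str → Ty
str → str → Pr
str → str → Pr * Base
str → str → Base * Base
str → str → bool * Base
str → str → bool * bool

[Ty [Pr [Base str]] → [Ty [Pr [Base str]] → [Ty [Pr [Pr [Base bool]] * [Base bool]]]]]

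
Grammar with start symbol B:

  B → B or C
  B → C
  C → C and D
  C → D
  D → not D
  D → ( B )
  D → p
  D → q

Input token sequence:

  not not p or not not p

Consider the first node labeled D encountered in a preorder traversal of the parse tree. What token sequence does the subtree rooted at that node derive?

[B [B [C [D not [D not [D p]]]]] or [C [D not [D not [D p]]]]]

not not p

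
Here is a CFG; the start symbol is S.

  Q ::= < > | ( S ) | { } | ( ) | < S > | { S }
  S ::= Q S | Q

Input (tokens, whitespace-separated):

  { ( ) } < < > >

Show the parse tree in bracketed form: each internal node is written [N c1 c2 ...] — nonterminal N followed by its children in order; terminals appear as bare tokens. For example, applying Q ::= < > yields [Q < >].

S
Q S
{ S } S
{ Q } S
{ ( ) } S
{ ( ) } Q
{ ( ) } < S >
{ ( ) } < Q >
{ ( ) } < < > >

[S [Q { [S [Q ( )]] }] [S [Q < [S [Q < >]] >]]]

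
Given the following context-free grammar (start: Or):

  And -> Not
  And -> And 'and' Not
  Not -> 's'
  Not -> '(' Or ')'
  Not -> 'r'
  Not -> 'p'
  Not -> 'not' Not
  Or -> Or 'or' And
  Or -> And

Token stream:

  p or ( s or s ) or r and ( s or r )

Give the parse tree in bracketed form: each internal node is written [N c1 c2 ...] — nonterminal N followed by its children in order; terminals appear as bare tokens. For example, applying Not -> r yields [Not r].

Or
Or or And
Or or And or And
And or And or And
Not or And or And
p or And or And
p or Not or And
p or ( Or ) or And
p or ( Or or And ) or And
p or ( And or And ) or And
p or ( Not or And ) or And
p or ( s or And ) or And
p or ( s or Not ) or And
p or ( s or s ) or And
p or ( s or s ) or And and Not
p or ( s or s ) or Not and Not
p or ( s or s ) or r and Not
p or ( s or s ) or r and ( Or )
p or ( s or s ) or r and ( Or or And )
p or ( s or s ) or r and ( And or And )
p or ( s or s ) or r and ( Not or And )
p or ( s or s ) or r and ( s or And )
p or ( s or s ) or r and ( s or Not )
p or ( s or s ) or r and ( s or r )

[Or [Or [Or [And [Not p]]] or [And [Not ( [Or [Or [And [Not s]]] or [And [Not s]]] )]]] or [And [And [Not r]] and [Not ( [Or [Or [And [Not s]]] or [And [Not r]]] )]]]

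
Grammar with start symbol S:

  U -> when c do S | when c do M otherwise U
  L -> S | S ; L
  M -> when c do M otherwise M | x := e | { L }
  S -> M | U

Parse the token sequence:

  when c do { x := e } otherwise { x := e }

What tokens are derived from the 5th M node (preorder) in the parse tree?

[S [M when c do [M { [L [S [M x := e]]] }] otherwise [M { [L [S [M x := e]]] }]]]

x := e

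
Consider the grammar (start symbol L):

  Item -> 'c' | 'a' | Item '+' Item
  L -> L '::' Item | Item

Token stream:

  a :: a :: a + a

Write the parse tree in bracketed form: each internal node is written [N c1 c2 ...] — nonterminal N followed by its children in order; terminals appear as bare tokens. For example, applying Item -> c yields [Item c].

L
L :: Item
L :: Item :: Item
Item :: Item :: Item
a :: Item :: Item
a :: a :: Item
a :: a :: Item + Item
a :: a :: a + Item
a :: a :: a + a

[L [L [L [Item a]] :: [Item a]] :: [Item [Item a] + [Item a]]]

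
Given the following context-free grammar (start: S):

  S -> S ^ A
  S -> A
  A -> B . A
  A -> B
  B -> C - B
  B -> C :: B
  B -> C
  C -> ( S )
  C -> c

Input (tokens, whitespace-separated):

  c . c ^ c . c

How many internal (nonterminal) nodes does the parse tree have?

[S [S [A [B [C c]] . [A [B [C c]]]]] ^ [A [B [C c]] . [A [B [C c]]]]]

14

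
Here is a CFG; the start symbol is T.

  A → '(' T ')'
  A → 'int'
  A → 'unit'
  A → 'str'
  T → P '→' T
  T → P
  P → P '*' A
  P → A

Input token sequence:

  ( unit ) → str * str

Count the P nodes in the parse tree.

[T [P [A ( [T [P [A unit]]] )]] → [T [P [P [A str]] * [A str]]]]

4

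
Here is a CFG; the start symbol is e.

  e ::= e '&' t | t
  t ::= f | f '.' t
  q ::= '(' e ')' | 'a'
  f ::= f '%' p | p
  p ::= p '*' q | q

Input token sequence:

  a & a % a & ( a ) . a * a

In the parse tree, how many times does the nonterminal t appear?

5

[e [e [e [t [f [p [q a]]]]] & [t [f [f [p [q a]]] % [p [q a]]]]] & [t [f [p [q ( [e [t [f [p [q a]]]]] )]]] . [t [f [p [p [q a]] * [q a]]]]]]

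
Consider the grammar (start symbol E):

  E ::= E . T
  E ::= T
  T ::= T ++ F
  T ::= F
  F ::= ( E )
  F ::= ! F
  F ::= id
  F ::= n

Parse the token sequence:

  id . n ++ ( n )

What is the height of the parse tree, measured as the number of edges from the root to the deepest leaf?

[E [E [T [F id]]] . [T [T [F n]] ++ [F ( [E [T [F n]]] )]]]

6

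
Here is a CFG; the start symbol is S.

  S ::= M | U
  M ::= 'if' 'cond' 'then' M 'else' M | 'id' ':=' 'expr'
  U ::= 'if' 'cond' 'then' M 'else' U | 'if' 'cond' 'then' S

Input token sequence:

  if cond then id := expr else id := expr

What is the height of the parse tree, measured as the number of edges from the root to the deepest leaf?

[S [M if cond then [M id := expr] else [M id := expr]]]

3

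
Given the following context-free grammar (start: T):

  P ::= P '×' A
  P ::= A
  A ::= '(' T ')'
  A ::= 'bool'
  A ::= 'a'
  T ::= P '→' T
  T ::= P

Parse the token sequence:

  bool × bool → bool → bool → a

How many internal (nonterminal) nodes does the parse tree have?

14

[T [P [P [A bool]] × [A bool]] → [T [P [A bool]] → [T [P [A bool]] → [T [P [A a]]]]]]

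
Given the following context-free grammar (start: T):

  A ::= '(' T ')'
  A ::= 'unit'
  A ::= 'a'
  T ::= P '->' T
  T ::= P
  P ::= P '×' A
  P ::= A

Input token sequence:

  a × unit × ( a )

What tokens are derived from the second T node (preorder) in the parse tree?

a

[T [P [P [P [A a]] × [A unit]] × [A ( [T [P [A a]]] )]]]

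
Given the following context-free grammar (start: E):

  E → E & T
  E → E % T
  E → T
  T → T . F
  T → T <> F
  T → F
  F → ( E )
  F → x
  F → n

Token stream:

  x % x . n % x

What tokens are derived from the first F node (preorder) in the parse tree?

[E [E [E [T [F x]]] % [T [T [F x]] . [F n]]] % [T [F x]]]

x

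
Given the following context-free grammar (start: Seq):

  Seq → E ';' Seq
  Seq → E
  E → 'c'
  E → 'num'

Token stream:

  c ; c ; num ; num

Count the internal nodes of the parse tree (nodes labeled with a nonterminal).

[Seq [E c] ; [Seq [E c] ; [Seq [E num] ; [Seq [E num]]]]]

8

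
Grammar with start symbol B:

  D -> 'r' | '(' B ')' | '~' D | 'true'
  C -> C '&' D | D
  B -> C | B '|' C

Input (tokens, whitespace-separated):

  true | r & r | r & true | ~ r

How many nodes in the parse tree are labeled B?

[B [B [B [B [C [D true]]] | [C [C [D r]] & [D r]]] | [C [C [D r]] & [D true]]] | [C [D ~ [D r]]]]

4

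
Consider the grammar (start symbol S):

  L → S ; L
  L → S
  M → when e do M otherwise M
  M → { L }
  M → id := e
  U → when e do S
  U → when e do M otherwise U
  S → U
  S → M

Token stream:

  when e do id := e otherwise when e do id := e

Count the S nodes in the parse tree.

[S [U when e do [M id := e] otherwise [U when e do [S [M id := e]]]]]

2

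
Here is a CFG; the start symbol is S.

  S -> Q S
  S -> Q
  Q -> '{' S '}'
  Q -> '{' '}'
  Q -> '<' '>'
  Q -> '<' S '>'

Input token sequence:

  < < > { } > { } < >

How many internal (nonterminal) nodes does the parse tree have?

10

[S [Q < [S [Q < >] [S [Q { }]]] >] [S [Q { }] [S [Q < >]]]]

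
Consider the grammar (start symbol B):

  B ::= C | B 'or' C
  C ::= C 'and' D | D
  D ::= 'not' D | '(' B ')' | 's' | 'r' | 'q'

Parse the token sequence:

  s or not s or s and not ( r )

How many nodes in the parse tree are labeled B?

[B [B [B [C [D s]]] or [C [D not [D s]]]] or [C [C [D s]] and [D not [D ( [B [C [D r]]] )]]]]

4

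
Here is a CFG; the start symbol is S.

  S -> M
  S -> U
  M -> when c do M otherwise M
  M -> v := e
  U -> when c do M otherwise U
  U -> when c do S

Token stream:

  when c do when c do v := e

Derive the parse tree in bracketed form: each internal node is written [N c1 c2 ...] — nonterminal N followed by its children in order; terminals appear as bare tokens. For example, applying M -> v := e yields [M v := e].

S
U
when c do S
when c do U
when c do when c do S
when c do when c do M
when c do when c do v := e

[S [U when c do [S [U when c do [S [M v := e]]]]]]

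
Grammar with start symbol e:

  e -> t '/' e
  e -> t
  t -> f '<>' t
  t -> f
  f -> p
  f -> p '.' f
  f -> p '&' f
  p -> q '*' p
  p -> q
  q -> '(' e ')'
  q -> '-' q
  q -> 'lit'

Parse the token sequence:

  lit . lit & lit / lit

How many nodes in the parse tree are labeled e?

[e [t [f [p [q lit]] . [f [p [q lit]] & [f [p [q lit]]]]]] / [e [t [f [p [q lit]]]]]]

2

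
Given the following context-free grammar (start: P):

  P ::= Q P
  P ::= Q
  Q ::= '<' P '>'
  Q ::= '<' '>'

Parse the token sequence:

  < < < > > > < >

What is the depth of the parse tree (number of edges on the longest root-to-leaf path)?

[P [Q < [P [Q < [P [Q < >]] >]] >] [P [Q < >]]]

6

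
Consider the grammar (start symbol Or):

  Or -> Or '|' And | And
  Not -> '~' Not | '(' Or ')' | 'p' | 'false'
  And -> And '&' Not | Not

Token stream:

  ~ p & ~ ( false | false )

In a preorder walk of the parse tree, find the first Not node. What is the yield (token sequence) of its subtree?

[Or [And [And [Not ~ [Not p]]] & [Not ~ [Not ( [Or [Or [And [Not false]]] | [And [Not false]]] )]]]]

~ p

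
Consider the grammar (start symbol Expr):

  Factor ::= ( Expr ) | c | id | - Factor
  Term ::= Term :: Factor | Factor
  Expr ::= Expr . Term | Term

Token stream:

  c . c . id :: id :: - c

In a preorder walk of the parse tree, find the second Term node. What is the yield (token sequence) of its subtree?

[Expr [Expr [Expr [Term [Factor c]]] . [Term [Factor c]]] . [Term [Term [Term [Factor id]] :: [Factor id]] :: [Factor - [Factor c]]]]

c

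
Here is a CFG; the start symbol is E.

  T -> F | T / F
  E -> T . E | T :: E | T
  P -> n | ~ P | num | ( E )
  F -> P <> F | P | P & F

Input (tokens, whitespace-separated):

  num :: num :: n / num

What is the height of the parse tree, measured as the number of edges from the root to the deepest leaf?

7

[E [T [F [P num]]] :: [E [T [F [P num]]] :: [E [T [T [F [P n]]] / [F [P num]]]]]]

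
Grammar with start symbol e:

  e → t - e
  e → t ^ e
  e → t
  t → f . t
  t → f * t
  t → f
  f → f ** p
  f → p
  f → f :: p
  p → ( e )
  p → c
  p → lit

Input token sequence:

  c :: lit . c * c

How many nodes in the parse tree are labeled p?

[e [t [f [f [p c]] :: [p lit]] . [t [f [p c]] * [t [f [p c]]]]]]

4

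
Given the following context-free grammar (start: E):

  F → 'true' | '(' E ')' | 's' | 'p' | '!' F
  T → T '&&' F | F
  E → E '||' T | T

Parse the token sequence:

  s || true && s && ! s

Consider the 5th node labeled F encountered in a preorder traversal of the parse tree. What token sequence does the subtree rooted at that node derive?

[E [E [T [F s]]] || [T [T [T [F true]] && [F s]] && [F ! [F s]]]]

s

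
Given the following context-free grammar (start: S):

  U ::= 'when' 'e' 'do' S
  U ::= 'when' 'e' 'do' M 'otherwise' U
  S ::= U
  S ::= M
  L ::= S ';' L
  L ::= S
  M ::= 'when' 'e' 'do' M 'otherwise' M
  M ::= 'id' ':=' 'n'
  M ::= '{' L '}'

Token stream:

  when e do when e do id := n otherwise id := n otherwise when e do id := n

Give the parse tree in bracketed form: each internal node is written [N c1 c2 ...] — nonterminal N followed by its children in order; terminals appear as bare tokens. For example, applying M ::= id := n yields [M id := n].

[S [U when e do [M when e do [M id := n] otherwise [M id := n]] otherwise [U when e do [S [M id := n]]]]]

S
U
when e do M otherwise U
when e do when e do M otherwise M otherwise U
when e do when e do id := n otherwise M otherwise U
when e do when e do id := n otherwise id := n otherwise U
when e do when e do id := n otherwise id := n otherwise when e do S
when e do when e do id := n otherwise id := n otherwise when e do M
when e do when e do id := n otherwise id := n otherwise when e do id := n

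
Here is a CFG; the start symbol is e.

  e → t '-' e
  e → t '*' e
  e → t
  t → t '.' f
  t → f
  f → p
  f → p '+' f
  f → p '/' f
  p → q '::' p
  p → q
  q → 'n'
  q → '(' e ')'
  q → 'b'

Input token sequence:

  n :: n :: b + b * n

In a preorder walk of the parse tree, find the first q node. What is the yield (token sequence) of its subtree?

[e [t [f [p [q n] :: [p [q n] :: [p [q b]]]] + [f [p [q b]]]]] * [e [t [f [p [q n]]]]]]

n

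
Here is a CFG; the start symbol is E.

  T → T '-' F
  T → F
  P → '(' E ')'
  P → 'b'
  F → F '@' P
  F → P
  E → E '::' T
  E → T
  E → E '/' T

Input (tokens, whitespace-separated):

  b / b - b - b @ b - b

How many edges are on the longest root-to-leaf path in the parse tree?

[E [E [T [F [P b]]]] / [T [T [T [T [F [P b]]] - [F [P b]]] - [F [F [P b]] @ [P b]]] - [F [P b]]]]

7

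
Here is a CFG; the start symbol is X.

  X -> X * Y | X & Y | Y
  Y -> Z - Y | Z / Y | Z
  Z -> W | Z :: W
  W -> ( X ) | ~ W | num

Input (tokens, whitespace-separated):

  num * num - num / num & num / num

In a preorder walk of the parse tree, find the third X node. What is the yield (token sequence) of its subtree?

num

[X [X [X [Y [Z [W num]]]] * [Y [Z [W num]] - [Y [Z [W num]] / [Y [Z [W num]]]]]] & [Y [Z [W num]] / [Y [Z [W num]]]]]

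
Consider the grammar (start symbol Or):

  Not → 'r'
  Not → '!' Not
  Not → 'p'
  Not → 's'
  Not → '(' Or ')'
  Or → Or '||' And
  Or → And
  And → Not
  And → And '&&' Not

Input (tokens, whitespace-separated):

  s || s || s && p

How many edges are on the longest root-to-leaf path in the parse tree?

5

[Or [Or [Or [And [Not s]]] || [And [Not s]]] || [And [And [Not s]] && [Not p]]]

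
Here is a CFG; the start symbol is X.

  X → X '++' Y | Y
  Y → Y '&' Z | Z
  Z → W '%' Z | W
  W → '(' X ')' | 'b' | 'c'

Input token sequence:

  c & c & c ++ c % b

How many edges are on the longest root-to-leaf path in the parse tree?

[X [X [Y [Y [Y [Z [W c]]] & [Z [W c]]] & [Z [W c]]]] ++ [Y [Z [W c] % [Z [W b]]]]]

7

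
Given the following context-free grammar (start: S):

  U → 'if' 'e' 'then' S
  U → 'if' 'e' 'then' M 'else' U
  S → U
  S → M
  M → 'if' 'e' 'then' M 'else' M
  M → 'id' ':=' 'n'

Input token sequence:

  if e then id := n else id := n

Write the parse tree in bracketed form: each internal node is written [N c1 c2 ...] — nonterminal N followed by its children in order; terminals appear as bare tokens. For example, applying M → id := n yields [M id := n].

[S [M if e then [M id := n] else [M id := n]]]

S
M
if e then M else M
if e then id := n else M
if e then id := n else id := n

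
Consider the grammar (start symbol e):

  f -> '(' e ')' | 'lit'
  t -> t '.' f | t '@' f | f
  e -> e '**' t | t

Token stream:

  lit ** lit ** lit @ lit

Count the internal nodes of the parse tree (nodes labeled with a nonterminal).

[e [e [e [t [f lit]]] ** [t [f lit]]] ** [t [t [f lit]] @ [f lit]]]

11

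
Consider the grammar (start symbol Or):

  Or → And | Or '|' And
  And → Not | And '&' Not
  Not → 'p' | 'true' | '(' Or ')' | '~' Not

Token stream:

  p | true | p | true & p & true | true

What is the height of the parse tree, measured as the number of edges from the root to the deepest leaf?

7

[Or [Or [Or [Or [Or [And [Not p]]] | [And [Not true]]] | [And [Not p]]] | [And [And [And [Not true]] & [Not p]] & [Not true]]] | [And [Not true]]]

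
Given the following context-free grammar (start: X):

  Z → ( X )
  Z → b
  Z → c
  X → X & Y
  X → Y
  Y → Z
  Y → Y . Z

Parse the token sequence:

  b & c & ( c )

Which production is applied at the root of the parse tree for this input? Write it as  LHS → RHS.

[X [X [X [Y [Z b]]] & [Y [Z c]]] & [Y [Z ( [X [Y [Z c]]] )]]]

X → X & Y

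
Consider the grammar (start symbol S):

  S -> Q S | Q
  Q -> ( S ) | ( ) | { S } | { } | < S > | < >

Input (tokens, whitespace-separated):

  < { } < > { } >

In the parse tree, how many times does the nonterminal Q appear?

[S [Q < [S [Q { }] [S [Q < >] [S [Q { }]]]] >]]

4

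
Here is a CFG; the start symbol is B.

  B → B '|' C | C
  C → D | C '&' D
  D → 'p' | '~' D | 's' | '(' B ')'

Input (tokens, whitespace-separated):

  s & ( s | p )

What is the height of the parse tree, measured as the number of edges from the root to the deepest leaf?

7

[B [C [C [D s]] & [D ( [B [B [C [D s]]] | [C [D p]]] )]]]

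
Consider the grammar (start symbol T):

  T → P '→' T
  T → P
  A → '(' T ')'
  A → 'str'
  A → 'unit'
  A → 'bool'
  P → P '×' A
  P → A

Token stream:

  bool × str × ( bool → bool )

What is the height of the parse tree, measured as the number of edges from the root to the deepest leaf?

[T [P [P [P [A bool]] × [A str]] × [A ( [T [P [A bool]] → [T [P [A bool]]]] )]]]

7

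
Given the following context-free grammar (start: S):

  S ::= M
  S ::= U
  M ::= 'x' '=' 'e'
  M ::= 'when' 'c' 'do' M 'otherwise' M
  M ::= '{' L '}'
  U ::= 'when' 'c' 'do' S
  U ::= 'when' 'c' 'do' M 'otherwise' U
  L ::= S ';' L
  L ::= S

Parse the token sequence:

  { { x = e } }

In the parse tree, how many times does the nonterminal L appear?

2

[S [M { [L [S [M { [L [S [M x = e]]] }]]] }]]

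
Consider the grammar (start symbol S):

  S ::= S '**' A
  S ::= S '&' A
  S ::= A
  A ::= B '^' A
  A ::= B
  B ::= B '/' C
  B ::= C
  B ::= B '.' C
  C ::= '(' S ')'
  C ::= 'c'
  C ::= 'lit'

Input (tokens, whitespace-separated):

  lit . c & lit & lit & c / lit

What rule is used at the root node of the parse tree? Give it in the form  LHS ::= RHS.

S ::= S '&' A

[S [S [S [S [A [B [B [C lit]] . [C c]]]] & [A [B [C lit]]]] & [A [B [C lit]]]] & [A [B [B [C c]] / [C lit]]]]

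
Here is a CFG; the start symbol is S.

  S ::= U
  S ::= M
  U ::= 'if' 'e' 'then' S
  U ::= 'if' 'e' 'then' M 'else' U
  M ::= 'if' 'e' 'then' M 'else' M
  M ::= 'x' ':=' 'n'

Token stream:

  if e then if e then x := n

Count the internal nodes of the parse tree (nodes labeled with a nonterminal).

6

[S [U if e then [S [U if e then [S [M x := n]]]]]]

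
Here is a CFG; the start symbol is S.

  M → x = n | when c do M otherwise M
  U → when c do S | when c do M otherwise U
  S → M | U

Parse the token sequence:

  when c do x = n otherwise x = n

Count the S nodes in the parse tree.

[S [M when c do [M x = n] otherwise [M x = n]]]

1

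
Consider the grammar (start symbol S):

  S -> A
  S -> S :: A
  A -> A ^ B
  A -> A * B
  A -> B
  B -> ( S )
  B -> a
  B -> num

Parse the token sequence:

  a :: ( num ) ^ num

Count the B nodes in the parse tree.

[S [S [A [B a]]] :: [A [A [B ( [S [A [B num]]] )]] ^ [B num]]]

4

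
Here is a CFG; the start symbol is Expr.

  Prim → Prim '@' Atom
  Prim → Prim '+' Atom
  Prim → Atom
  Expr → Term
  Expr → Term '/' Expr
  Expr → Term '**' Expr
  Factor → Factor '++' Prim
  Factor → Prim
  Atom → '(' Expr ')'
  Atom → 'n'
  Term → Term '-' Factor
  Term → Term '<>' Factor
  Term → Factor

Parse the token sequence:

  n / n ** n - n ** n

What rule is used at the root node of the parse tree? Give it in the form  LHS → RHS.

[Expr [Term [Factor [Prim [Atom n]]]] / [Expr [Term [Factor [Prim [Atom n]]]] ** [Expr [Term [Term [Factor [Prim [Atom n]]]] - [Factor [Prim [Atom n]]]] ** [Expr [Term [Factor [Prim [Atom n]]]]]]]]

Expr → Term '/' Expr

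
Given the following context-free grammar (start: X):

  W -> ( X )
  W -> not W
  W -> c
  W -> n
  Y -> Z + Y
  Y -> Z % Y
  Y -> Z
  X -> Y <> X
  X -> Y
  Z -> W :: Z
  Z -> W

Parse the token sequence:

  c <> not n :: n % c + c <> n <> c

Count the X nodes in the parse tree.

[X [Y [Z [W c]]] <> [X [Y [Z [W not [W n]] :: [Z [W n]]] % [Y [Z [W c]] + [Y [Z [W c]]]]] <> [X [Y [Z [W n]]] <> [X [Y [Z [W c]]]]]]]

4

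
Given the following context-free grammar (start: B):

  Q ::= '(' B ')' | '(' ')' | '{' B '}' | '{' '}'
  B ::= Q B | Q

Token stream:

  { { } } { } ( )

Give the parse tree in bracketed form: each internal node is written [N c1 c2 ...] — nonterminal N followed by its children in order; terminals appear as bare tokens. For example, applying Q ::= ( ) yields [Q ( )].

B
Q B
{ B } B
{ Q } B
{ { } } B
{ { } } Q B
{ { } } { } B
{ { } } { } Q
{ { } } { } ( )

[B [Q { [B [Q { }]] }] [B [Q { }] [B [Q ( )]]]]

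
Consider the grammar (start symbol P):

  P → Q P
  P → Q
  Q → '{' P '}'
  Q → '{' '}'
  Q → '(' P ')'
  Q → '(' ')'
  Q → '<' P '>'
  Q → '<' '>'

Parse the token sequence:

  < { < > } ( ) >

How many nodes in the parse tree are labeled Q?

4

[P [Q < [P [Q { [P [Q < >]] }] [P [Q ( )]]] >]]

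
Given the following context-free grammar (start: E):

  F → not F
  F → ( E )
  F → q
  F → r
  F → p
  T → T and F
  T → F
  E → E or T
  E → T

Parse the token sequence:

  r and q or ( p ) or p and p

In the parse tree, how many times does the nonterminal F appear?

6

[E [E [E [T [T [F r]] and [F q]]] or [T [F ( [E [T [F p]]] )]]] or [T [T [F p]] and [F p]]]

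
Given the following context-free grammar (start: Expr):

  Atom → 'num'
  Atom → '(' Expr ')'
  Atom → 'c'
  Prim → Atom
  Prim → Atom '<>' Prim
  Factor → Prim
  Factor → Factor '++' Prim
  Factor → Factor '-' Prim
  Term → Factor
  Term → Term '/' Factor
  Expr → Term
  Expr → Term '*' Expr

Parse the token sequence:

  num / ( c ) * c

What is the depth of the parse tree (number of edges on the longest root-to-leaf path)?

10

[Expr [Term [Term [Factor [Prim [Atom num]]]] / [Factor [Prim [Atom ( [Expr [Term [Factor [Prim [Atom c]]]]] )]]]] * [Expr [Term [Factor [Prim [Atom c]]]]]]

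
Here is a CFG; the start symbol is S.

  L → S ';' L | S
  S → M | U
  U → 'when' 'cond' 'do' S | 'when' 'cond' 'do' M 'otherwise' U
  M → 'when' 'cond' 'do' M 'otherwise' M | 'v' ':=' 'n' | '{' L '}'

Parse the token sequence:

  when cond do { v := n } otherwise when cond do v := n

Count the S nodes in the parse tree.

[S [U when cond do [M { [L [S [M v := n]]] }] otherwise [U when cond do [S [M v := n]]]]]

3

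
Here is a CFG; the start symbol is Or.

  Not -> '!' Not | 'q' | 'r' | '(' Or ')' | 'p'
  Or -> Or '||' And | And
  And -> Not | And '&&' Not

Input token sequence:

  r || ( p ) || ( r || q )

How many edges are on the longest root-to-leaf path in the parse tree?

7

[Or [Or [Or [And [Not r]]] || [And [Not ( [Or [And [Not p]]] )]]] || [And [Not ( [Or [Or [And [Not r]]] || [And [Not q]]] )]]]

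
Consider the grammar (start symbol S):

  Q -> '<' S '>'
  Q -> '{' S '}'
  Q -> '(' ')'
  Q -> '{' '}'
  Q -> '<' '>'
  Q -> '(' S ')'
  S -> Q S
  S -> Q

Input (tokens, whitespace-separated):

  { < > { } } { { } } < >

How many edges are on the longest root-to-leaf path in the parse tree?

5

[S [Q { [S [Q < >] [S [Q { }]]] }] [S [Q { [S [Q { }]] }] [S [Q < >]]]]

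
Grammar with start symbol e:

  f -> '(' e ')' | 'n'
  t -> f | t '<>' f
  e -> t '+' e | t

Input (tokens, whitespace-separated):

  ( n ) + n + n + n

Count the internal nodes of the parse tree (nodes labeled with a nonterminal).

15

[e [t [f ( [e [t [f n]]] )]] + [e [t [f n]] + [e [t [f n]] + [e [t [f n]]]]]]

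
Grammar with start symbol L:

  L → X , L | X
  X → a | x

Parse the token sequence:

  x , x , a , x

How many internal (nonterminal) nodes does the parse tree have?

8

[L [X x] , [L [X x] , [L [X a] , [L [X x]]]]]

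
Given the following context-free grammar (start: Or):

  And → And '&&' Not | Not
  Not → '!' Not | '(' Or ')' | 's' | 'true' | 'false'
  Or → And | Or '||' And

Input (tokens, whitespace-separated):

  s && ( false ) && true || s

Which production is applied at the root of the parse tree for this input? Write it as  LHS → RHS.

[Or [Or [And [And [And [Not s]] && [Not ( [Or [And [Not false]]] )]] && [Not true]]] || [And [Not s]]]

Or → Or '||' And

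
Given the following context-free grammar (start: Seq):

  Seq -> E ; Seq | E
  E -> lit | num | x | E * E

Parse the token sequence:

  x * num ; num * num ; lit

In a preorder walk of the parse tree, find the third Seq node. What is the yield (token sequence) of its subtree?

lit

[Seq [E [E x] * [E num]] ; [Seq [E [E num] * [E num]] ; [Seq [E lit]]]]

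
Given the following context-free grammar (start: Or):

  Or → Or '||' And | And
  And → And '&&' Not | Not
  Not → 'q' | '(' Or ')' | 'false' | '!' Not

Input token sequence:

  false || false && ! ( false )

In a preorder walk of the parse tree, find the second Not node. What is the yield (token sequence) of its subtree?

[Or [Or [And [Not false]]] || [And [And [Not false]] && [Not ! [Not ( [Or [And [Not false]]] )]]]]

false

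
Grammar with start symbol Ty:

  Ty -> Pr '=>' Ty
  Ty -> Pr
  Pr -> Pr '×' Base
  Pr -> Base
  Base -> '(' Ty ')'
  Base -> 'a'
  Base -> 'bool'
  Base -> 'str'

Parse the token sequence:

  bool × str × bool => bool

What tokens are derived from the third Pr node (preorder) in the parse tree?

bool

[Ty [Pr [Pr [Pr [Base bool]] × [Base str]] × [Base bool]] => [Ty [Pr [Base bool]]]]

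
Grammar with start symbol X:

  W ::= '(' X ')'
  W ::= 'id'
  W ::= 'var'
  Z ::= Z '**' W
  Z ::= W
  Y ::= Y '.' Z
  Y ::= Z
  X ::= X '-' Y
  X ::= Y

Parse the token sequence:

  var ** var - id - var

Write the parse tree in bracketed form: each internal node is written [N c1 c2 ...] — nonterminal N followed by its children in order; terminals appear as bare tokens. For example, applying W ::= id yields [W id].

X
X - Y
X - Y - Y
Y - Y - Y
Z - Y - Y
Z ** W - Y - Y
W ** W - Y - Y
var ** W - Y - Y
var ** var - Y - Y
var ** var - Z - Y
var ** var - W - Y
var ** var - id - Y
var ** var - id - Z
var ** var - id - W
var ** var - id - var

[X [X [X [Y [Z [Z [W var]] ** [W var]]]] - [Y [Z [W id]]]] - [Y [Z [W var]]]]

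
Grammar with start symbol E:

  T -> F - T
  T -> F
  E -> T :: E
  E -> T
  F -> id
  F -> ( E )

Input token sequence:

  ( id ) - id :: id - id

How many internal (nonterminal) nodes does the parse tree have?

13

[E [T [F ( [E [T [F id]]] )] - [T [F id]]] :: [E [T [F id] - [T [F id]]]]]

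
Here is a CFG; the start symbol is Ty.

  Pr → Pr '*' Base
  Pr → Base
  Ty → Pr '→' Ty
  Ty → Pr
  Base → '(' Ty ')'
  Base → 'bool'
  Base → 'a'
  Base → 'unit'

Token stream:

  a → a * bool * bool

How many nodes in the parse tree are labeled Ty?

[Ty [Pr [Base a]] → [Ty [Pr [Pr [Pr [Base a]] * [Base bool]] * [Base bool]]]]

2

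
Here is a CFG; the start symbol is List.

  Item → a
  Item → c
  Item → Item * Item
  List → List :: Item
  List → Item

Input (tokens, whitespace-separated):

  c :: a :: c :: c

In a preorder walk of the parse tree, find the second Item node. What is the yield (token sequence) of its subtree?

[List [List [List [List [Item c]] :: [Item a]] :: [Item c]] :: [Item c]]

a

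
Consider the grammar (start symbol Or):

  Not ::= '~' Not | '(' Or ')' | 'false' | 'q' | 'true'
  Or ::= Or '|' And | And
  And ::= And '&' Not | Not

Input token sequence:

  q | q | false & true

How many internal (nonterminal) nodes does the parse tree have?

[Or [Or [Or [And [Not q]]] | [And [Not q]]] | [And [And [Not false]] & [Not true]]]

11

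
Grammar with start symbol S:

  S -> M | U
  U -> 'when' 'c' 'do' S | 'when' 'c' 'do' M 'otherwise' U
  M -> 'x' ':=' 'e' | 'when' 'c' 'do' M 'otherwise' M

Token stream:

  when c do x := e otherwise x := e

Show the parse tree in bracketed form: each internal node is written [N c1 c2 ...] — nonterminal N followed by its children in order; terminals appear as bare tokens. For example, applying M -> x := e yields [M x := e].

[S [M when c do [M x := e] otherwise [M x := e]]]

S
M
when c do M otherwise M
when c do x := e otherwise M
when c do x := e otherwise x := e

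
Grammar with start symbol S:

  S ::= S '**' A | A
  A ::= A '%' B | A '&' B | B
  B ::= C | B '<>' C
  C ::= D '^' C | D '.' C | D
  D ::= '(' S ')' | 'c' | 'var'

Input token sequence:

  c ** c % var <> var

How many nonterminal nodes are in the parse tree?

17

[S [S [A [B [C [D c]]]]] ** [A [A [B [C [D c]]]] % [B [B [C [D var]]] <> [C [D var]]]]]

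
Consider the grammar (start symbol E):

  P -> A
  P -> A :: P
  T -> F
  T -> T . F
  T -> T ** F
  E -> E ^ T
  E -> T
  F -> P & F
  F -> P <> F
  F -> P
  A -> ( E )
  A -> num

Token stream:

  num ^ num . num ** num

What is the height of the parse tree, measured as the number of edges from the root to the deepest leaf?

[E [E [T [F [P [A num]]]]] ^ [T [T [T [F [P [A num]]]] . [F [P [A num]]]] ** [F [P [A num]]]]]

7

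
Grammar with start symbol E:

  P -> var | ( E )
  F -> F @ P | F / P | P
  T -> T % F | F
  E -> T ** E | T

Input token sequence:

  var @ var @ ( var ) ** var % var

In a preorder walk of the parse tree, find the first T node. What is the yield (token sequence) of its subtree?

[E [T [F [F [F [P var]] @ [P var]] @ [P ( [E [T [F [P var]]]] )]]] ** [E [T [T [F [P var]]] % [F [P var]]]]]

var @ var @ ( var )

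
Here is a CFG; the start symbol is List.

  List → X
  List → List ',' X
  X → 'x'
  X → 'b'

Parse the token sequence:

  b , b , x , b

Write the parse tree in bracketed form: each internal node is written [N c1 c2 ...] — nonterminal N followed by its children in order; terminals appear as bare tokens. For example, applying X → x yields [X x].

List
List , X
List , X , X
List , X , X , X
X , X , X , X
b , X , X , X
b , b , X , X
b , b , x , X
b , b , x , b

[List [List [List [List [X b]] , [X b]] , [X x]] , [X b]]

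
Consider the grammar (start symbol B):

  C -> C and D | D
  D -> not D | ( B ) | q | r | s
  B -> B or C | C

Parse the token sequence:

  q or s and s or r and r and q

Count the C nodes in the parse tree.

[B [B [B [C [D q]]] or [C [C [D s]] and [D s]]] or [C [C [C [D r]] and [D r]] and [D q]]]

6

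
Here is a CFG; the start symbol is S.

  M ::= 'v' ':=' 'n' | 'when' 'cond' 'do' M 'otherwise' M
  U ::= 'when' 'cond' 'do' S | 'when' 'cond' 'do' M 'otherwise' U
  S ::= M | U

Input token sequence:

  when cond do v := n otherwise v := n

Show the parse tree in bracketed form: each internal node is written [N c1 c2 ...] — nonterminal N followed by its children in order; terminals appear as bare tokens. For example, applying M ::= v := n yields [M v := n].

[S [M when cond do [M v := n] otherwise [M v := n]]]

S
M
when cond do M otherwise M
when cond do v := n otherwise M
when cond do v := n otherwise v := n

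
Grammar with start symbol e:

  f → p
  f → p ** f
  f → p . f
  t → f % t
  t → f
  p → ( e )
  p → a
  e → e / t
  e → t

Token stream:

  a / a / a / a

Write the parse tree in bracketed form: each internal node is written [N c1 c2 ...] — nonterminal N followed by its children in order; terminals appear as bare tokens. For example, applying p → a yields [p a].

[e [e [e [e [t [f [p a]]]] / [t [f [p a]]]] / [t [f [p a]]]] / [t [f [p a]]]]

e
e / t
e / t / t
e / t / t / t
t / t / t / t
f / t / t / t
p / t / t / t
a / t / t / t
a / f / t / t
a / p / t / t
a / a / t / t
a / a / f / t
a / a / p / t
a / a / a / t
a / a / a / f
a / a / a / p
a / a / a / a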